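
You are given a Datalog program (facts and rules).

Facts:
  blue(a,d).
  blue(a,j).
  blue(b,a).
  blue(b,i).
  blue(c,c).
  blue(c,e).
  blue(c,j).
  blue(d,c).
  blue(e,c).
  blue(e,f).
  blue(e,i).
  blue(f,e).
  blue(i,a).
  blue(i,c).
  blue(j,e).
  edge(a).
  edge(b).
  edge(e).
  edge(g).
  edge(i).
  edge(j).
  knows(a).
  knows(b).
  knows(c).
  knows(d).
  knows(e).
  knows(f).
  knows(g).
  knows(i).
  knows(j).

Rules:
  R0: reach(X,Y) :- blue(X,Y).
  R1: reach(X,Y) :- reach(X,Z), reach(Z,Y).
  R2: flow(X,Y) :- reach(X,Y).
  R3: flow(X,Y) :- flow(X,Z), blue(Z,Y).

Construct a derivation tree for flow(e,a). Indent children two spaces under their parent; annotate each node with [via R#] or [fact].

flow(e,a)  [via R2]
  reach(e,a)  [via R1]
    reach(e,i)  [via R0]
      blue(e,i)  [fact]
    reach(i,a)  [via R0]
      blue(i,a)  [fact]

round 1: derive reach(a,d) via R0 from blue(a,d)
round 1: derive reach(a,j) via R0 from blue(a,j)
round 1: derive reach(b,a) via R0 from blue(b,a)
round 1: derive reach(b,i) via R0 from blue(b,i)
round 1: derive reach(c,c) via R0 from blue(c,c)
round 1: derive reach(c,e) via R0 from blue(c,e)
round 1: derive reach(c,j) via R0 from blue(c,j)
round 1: derive reach(d,c) via R0 from blue(d,c)
round 1: derive reach(e,c) via R0 from blue(e,c)
round 1: derive reach(e,f) via R0 from blue(e,f)
round 1: derive reach(e,i) via R0 from blue(e,i)
round 1: derive reach(f,e) via R0 from blue(f,e)
round 1: derive reach(i,a) via R0 from blue(i,a)
round 1: derive reach(i,c) via R0 from blue(i,c)
round 1: derive reach(j,e) via R0 from blue(j,e)
round 2: derive reach(a,c) via R1 from reach(a,d), reach(d,c)
round 2: derive reach(a,e) via R1 from reach(a,j), reach(j,e)
round 2: derive reach(b,c) via R1 from reach(b,i), reach(i,c)
round 2: derive reach(b,d) via R1 from reach(b,a), reach(a,d)
round 2: derive reach(b,j) via R1 from reach(b,a), reach(a,j)
round 2: derive reach(c,f) via R1 from reach(c,e), reach(e,f)
round 2: derive reach(c,i) via R1 from reach(c,e), reach(e,i)
round 2: derive reach(d,e) via R1 from reach(d,c), reach(c,e)
round 2: derive reach(d,j) via R1 from reach(d,c), reach(c,j)
round 2: derive reach(e,a) via R1 from reach(e,i), reach(i,a)
round 2: derive reach(e,e) via R1 from reach(e,c), reach(c,e)
round 2: derive reach(e,j) via R1 from reach(e,c), reach(c,j)
round 2: derive reach(f,c) via R1 from reach(f,e), reach(e,c)
round 2: derive reach(f,f) via R1 from reach(f,e), reach(e,f)
round 2: derive reach(f,i) via R1 from reach(f,e), reach(e,i)
round 2: derive reach(i,d) via R1 from reach(i,a), reach(a,d)
round 2: derive reach(i,e) via R1 from reach(i,c), reach(c,e)
round 2: derive reach(i,j) via R1 from reach(i,a), reach(a,j)
round 2: derive reach(j,c) via R1 from reach(j,e), reach(e,c)
round 2: derive reach(j,f) via R1 from reach(j,e), reach(e,f)
round 2: derive reach(j,i) via R1 from reach(j,e), reach(e,i)
round 2: derive flow(a,d) via R2 from reach(a,d)
round 2: derive flow(a,j) via R2 from reach(a,j)
round 2: derive flow(b,a) via R2 from reach(b,a)
round 2: derive flow(b,i) via R2 from reach(b,i)
round 2: derive flow(c,c) via R2 from reach(c,c)
round 2: derive flow(c,e) via R2 from reach(c,e)
round 2: derive flow(c,j) via R2 from reach(c,j)
round 2: derive flow(d,c) via R2 from reach(d,c)
round 2: derive flow(e,c) via R2 from reach(e,c)
round 2: derive flow(e,f) via R2 from reach(e,f)
round 2: derive flow(e,i) via R2 from reach(e,i)
round 2: derive flow(f,e) via R2 from reach(f,e)
round 2: derive flow(i,a) via R2 from reach(i,a)
round 2: derive flow(i,c) via R2 from reach(i,c)
round 2: derive flow(j,e) via R2 from reach(j,e)
round 3: derive reach(a,a) via R1 from reach(a,e), reach(e,a)
round 3: derive reach(a,f) via R1 from reach(a,c), reach(c,f)
round 3: derive reach(a,i) via R1 from reach(a,c), reach(c,i)
round 3: derive reach(b,e) via R1 from reach(b,a), reach(a,e)
round 3: derive reach(b,f) via R1 from reach(b,c), reach(c,f)
round 3: derive reach(c,a) via R1 from reach(c,e), reach(e,a)
round 3: derive reach(c,d) via R1 from reach(c,i), reach(i,d)
round 3: derive reach(d,a) via R1 from reach(d,e), reach(e,a)
round 3: derive reach(d,f) via R1 from reach(d,c), reach(c,f)
round 3: derive reach(d,i) via R1 from reach(d,c), reach(c,i)
round 3: derive reach(e,d) via R1 from reach(e,a), reach(a,d)
round 3: derive reach(f,a) via R1 from reach(f,e), reach(e,a)
round 3: derive reach(f,d) via R1 from reach(f,i), reach(i,d)
round 3: derive reach(f,j) via R1 from reach(f,c), reach(c,j)
round 3: derive reach(i,f) via R1 from reach(i,c), reach(c,f)
round 3: derive reach(i,i) via R1 from reach(i,c), reach(c,i)
round 3: derive reach(j,a) via R1 from reach(j,e), reach(e,a)
round 3: derive reach(j,d) via R1 from reach(j,i), reach(i,d)
round 3: derive reach(j,j) via R1 from reach(j,c), reach(c,j)
round 3: derive flow(a,c) via R2 from reach(a,c)
round 3: derive flow(a,e) via R2 from reach(a,e)
round 3: derive flow(b,c) via R2 from reach(b,c)
round 3: derive flow(b,d) via R2 from reach(b,d)
round 3: derive flow(b,j) via R2 from reach(b,j)
round 3: derive flow(c,f) via R2 from reach(c,f)
round 3: derive flow(c,i) via R2 from reach(c,i)
round 3: derive flow(d,e) via R2 from reach(d,e)
round 3: derive flow(d,j) via R2 from reach(d,j)
round 3: derive flow(e,a) via R2 from reach(e,a)
round 3: derive flow(e,e) via R2 from reach(e,e)
round 3: derive flow(e,j) via R2 from reach(e,j)
round 3: derive flow(f,c) via R2 from reach(f,c)
round 3: derive flow(f,f) via R2 from reach(f,f)
round 3: derive flow(f,i) via R2 from reach(f,i)
round 3: derive flow(i,d) via R2 from reach(i,d)
round 3: derive flow(i,e) via R2 from reach(i,e)
round 3: derive flow(i,j) via R2 from reach(i,j)
round 3: derive flow(j,c) via R2 from reach(j,c)
round 3: derive flow(j,f) via R2 from reach(j,f)
round 3: derive flow(j,i) via R2 from reach(j,i)
round 4: derive reach(d,d) via R1 from reach(d,a), reach(a,d)
round 4: derive flow(a,a) via R2 from reach(a,a)
round 4: derive flow(a,f) via R2 from reach(a,f)
round 4: derive flow(a,i) via R2 from reach(a,i)
round 4: derive flow(b,e) via R2 from reach(b,e)
round 4: derive flow(b,f) via R2 from reach(b,f)
round 4: derive flow(c,a) via R2 from reach(c,a)
round 4: derive flow(c,d) via R2 from reach(c,d)
round 4: derive flow(d,a) via R2 from reach(d,a)
round 4: derive flow(d,f) via R2 from reach(d,f)
round 4: derive flow(d,i) via R2 from reach(d,i)
round 4: derive flow(e,d) via R2 from reach(e,d)
round 4: derive flow(f,a) via R2 from reach(f,a)
round 4: derive flow(f,d) via R2 from reach(f,d)
round 4: derive flow(f,j) via R2 from reach(f,j)
round 4: derive flow(i,f) via R2 from reach(i,f)
round 4: derive flow(i,i) via R2 from reach(i,i)
round 4: derive flow(j,a) via R2 from reach(j,a)
round 4: derive flow(j,d) via R2 from reach(j,d)
round 4: derive flow(j,j) via R2 from reach(j,j)
round 5: derive flow(d,d) via R2 from reach(d,d)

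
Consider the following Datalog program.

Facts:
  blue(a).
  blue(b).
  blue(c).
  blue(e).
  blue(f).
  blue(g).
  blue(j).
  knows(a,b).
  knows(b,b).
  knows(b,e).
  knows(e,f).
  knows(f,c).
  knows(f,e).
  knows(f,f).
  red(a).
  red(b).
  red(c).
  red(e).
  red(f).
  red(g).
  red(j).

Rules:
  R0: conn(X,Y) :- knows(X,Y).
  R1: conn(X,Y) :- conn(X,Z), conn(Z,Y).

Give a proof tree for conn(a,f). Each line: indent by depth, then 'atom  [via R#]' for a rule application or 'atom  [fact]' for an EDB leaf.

round 1: derive conn(a,b) via R0 from knows(a,b)
round 1: derive conn(b,b) via R0 from knows(b,b)
round 1: derive conn(b,e) via R0 from knows(b,e)
round 1: derive conn(e,f) via R0 from knows(e,f)
round 1: derive conn(f,c) via R0 from knows(f,c)
round 1: derive conn(f,e) via R0 from knows(f,e)
round 1: derive conn(f,f) via R0 from knows(f,f)
round 2: derive conn(a,e) via R1 from conn(a,b), conn(b,e)
round 2: derive conn(b,f) via R1 from conn(b,e), conn(e,f)
round 2: derive conn(e,c) via R1 from conn(e,f), conn(f,c)
round 2: derive conn(e,e) via R1 from conn(e,f), conn(f,e)
round 3: derive conn(a,c) via R1 from conn(a,e), conn(e,c)
round 3: derive conn(a,f) via R1 from conn(a,b), conn(b,f)
round 3: derive conn(b,c) via R1 from conn(b,e), conn(e,c)

conn(a,f)  [via R1]
  conn(a,b)  [via R0]
    knows(a,b)  [fact]
  conn(b,f)  [via R1]
    conn(b,e)  [via R0]
      knows(b,e)  [fact]
    conn(e,f)  [via R0]
      knows(e,f)  [fact]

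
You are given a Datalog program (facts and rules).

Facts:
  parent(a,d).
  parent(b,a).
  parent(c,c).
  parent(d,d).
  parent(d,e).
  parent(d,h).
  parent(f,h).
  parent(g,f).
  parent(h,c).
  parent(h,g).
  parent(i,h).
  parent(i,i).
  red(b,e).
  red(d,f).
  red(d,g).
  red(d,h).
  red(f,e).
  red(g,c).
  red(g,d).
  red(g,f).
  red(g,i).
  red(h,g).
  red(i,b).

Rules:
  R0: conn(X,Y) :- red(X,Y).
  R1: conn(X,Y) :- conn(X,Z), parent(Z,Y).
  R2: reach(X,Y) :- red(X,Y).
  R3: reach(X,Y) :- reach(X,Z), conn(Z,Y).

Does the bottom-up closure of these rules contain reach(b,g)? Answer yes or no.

no

round 1: derive conn(b,e) via R0 from red(b,e)
round 1: derive conn(d,f) via R0 from red(d,f)
round 1: derive conn(d,g) via R0 from red(d,g)
round 1: derive conn(d,h) via R0 from red(d,h)
round 1: derive conn(f,e) via R0 from red(f,e)
round 1: derive conn(g,c) via R0 from red(g,c)
round 1: derive conn(g,d) via R0 from red(g,d)
round 1: derive conn(g,f) via R0 from red(g,f)
round 1: derive conn(g,i) via R0 from red(g,i)
round 1: derive conn(h,g) via R0 from red(h,g)
round 1: derive conn(i,b) via R0 from red(i,b)
round 1: derive reach(b,e) via R2 from red(b,e)
round 1: derive reach(d,f) via R2 from red(d,f)
round 1: derive reach(d,g) via R2 from red(d,g)
round 1: derive reach(d,h) via R2 from red(d,h)
round 1: derive reach(f,e) via R2 from red(f,e)
round 1: derive reach(g,c) via R2 from red(g,c)
round 1: derive reach(g,d) via R2 from red(g,d)
round 1: derive reach(g,f) via R2 from red(g,f)
round 1: derive reach(g,i) via R2 from red(g,i)
round 1: derive reach(h,g) via R2 from red(h,g)
round 1: derive reach(i,b) via R2 from red(i,b)
round 2: derive conn(d,c) via R1 from conn(d,h), parent(h,c)
round 2: derive conn(g,e) via R1 from conn(g,d), parent(d,e)
round 2: derive conn(g,h) via R1 from conn(g,d), parent(d,h)
round 2: derive conn(h,f) via R1 from conn(h,g), parent(g,f)
round 2: derive conn(i,a) via R1 from conn(i,b), parent(b,a)
round 2: derive reach(d,c) via R3 from reach(d,g), conn(g,c)
round 2: derive reach(d,d) via R3 from reach(d,g), conn(g,d)
round 2: derive reach(d,e) via R3 from reach(d,f), conn(f,e)
round 2: derive reach(d,i) via R3 from reach(d,g), conn(g,i)
round 2: derive reach(g,b) via R3 from reach(g,i), conn(i,b)
round 2: derive reach(g,e) via R3 from reach(g,f), conn(f,e)
round 2: derive reach(g,g) via R3 from reach(g,d), conn(d,g)
round 2: derive reach(g,h) via R3 from reach(g,d), conn(d,h)
round 2: derive reach(h,c) via R3 from reach(h,g), conn(g,c)
round 2: derive reach(h,d) via R3 from reach(h,g), conn(g,d)
round 2: derive reach(h,f) via R3 from reach(h,g), conn(g,f)
round 2: derive reach(h,i) via R3 from reach(h,g), conn(g,i)
round 2: derive reach(i,e) via R3 from reach(i,b), conn(b,e)
round 3: derive conn(g,g) via R1 from conn(g,h), parent(h,g)
round 3: derive conn(h,h) via R1 from conn(h,f), parent(f,h)
round 3: derive conn(i,d) via R1 from conn(i,a), parent(a,d)
round 3: derive reach(d,a) via R3 from reach(d,i), conn(i,a)
round 3: derive reach(d,b) via R3 from reach(d,i), conn(i,b)
round 3: derive reach(g,a) via R3 from reach(g,i), conn(i,a)
round 3: derive reach(h,a) via R3 from reach(h,i), conn(i,a)
round 3: derive reach(h,b) via R3 from reach(h,i), conn(i,b)
round 3: derive reach(h,e) via R3 from reach(h,f), conn(f,e)
round 3: derive reach(h,h) via R3 from reach(h,d), conn(d,h)
round 4: derive conn(h,c) via R1 from conn(h,h), parent(h,c)
round 4: derive conn(i,e) via R1 from conn(i,d), parent(d,e)
round 4: derive conn(i,h) via R1 from conn(i,d), parent(d,h)
round 5: derive conn(i,c) via R1 from conn(i,h), parent(h,c)
round 5: derive conn(i,g) via R1 from conn(i,h), parent(h,g)
round 6: derive conn(i,f) via R1 from conn(i,g), parent(g,f)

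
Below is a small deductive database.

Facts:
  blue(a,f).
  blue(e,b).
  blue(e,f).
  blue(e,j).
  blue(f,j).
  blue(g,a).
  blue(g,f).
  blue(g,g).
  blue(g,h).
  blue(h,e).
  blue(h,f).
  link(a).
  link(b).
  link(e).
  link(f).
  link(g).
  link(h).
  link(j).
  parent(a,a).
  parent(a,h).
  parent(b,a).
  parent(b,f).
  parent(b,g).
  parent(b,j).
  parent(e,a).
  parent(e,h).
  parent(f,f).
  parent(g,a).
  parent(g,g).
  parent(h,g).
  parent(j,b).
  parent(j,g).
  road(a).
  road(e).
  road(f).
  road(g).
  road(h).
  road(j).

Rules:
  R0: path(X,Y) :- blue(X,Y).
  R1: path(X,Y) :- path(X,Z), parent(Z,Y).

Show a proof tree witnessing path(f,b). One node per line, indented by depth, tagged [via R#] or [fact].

path(f,b)  [via R1]
  path(f,j)  [via R0]
    blue(f,j)  [fact]
  parent(j,b)  [fact]

round 1: derive path(a,f) via R0 from blue(a,f)
round 1: derive path(e,b) via R0 from blue(e,b)
round 1: derive path(e,f) via R0 from blue(e,f)
round 1: derive path(e,j) via R0 from blue(e,j)
round 1: derive path(f,j) via R0 from blue(f,j)
round 1: derive path(g,a) via R0 from blue(g,a)
round 1: derive path(g,f) via R0 from blue(g,f)
round 1: derive path(g,g) via R0 from blue(g,g)
round 1: derive path(g,h) via R0 from blue(g,h)
round 1: derive path(h,e) via R0 from blue(h,e)
round 1: derive path(h,f) via R0 from blue(h,f)
round 2: derive path(e,a) via R1 from path(e,b), parent(b,a)
round 2: derive path(e,g) via R1 from path(e,b), parent(b,g)
round 2: derive path(f,b) via R1 from path(f,j), parent(j,b)
round 2: derive path(f,g) via R1 from path(f,j), parent(j,g)
round 2: derive path(h,a) via R1 from path(h,e), parent(e,a)
round 2: derive path(h,h) via R1 from path(h,e), parent(e,h)
round 3: derive path(e,h) via R1 from path(e,a), parent(a,h)
round 3: derive path(f,a) via R1 from path(f,b), parent(b,a)
round 3: derive path(f,f) via R1 from path(f,b), parent(b,f)
round 3: derive path(h,g) via R1 from path(h,h), parent(h,g)
round 4: derive path(f,h) via R1 from path(f,a), parent(a,h)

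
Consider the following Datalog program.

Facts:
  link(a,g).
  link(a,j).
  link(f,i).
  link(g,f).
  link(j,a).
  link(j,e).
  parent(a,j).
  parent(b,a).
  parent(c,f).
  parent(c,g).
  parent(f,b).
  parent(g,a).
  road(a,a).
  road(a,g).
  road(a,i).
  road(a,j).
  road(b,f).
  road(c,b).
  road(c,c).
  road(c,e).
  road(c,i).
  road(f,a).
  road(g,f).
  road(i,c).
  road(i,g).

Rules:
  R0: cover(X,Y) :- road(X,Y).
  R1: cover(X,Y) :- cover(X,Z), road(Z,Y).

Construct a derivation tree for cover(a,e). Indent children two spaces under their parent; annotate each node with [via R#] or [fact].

cover(a,e)  [via R1]
  cover(a,c)  [via R1]
    cover(a,i)  [via R0]
      road(a,i)  [fact]
    road(i,c)  [fact]
  road(c,e)  [fact]

round 1: derive cover(a,a) via R0 from road(a,a)
round 1: derive cover(a,g) via R0 from road(a,g)
round 1: derive cover(a,i) via R0 from road(a,i)
round 1: derive cover(a,j) via R0 from road(a,j)
round 1: derive cover(b,f) via R0 from road(b,f)
round 1: derive cover(c,b) via R0 from road(c,b)
round 1: derive cover(c,c) via R0 from road(c,c)
round 1: derive cover(c,e) via R0 from road(c,e)
round 1: derive cover(c,i) via R0 from road(c,i)
round 1: derive cover(f,a) via R0 from road(f,a)
round 1: derive cover(g,f) via R0 from road(g,f)
round 1: derive cover(i,c) via R0 from road(i,c)
round 1: derive cover(i,g) via R0 from road(i,g)
round 2: derive cover(a,c) via R1 from cover(a,i), road(i,c)
round 2: derive cover(a,f) via R1 from cover(a,g), road(g,f)
round 2: derive cover(b,a) via R1 from cover(b,f), road(f,a)
round 2: derive cover(c,f) via R1 from cover(c,b), road(b,f)
round 2: derive cover(c,g) via R1 from cover(c,i), road(i,g)
round 2: derive cover(f,g) via R1 from cover(f,a), road(a,g)
round 2: derive cover(f,i) via R1 from cover(f,a), road(a,i)
round 2: derive cover(f,j) via R1 from cover(f,a), road(a,j)
round 2: derive cover(g,a) via R1 from cover(g,f), road(f,a)
round 2: derive cover(i,b) via R1 from cover(i,c), road(c,b)
round 2: derive cover(i,e) via R1 from cover(i,c), road(c,e)
round 2: derive cover(i,f) via R1 from cover(i,g), road(g,f)
round 2: derive cover(i,i) via R1 from cover(i,c), road(c,i)
round 3: derive cover(a,b) via R1 from cover(a,c), road(c,b)
round 3: derive cover(a,e) via R1 from cover(a,c), road(c,e)
round 3: derive cover(b,g) via R1 from cover(b,a), road(a,g)
round 3: derive cover(b,i) via R1 from cover(b,a), road(a,i)
round 3: derive cover(b,j) via R1 from cover(b,a), road(a,j)
round 3: derive cover(c,a) via R1 from cover(c,f), road(f,a)
round 3: derive cover(f,c) via R1 from cover(f,i), road(i,c)
round 3: derive cover(f,f) via R1 from cover(f,g), road(g,f)
round 3: derive cover(g,g) via R1 from cover(g,a), road(a,g)
round 3: derive cover(g,i) via R1 from cover(g,a), road(a,i)
round 3: derive cover(g,j) via R1 from cover(g,a), road(a,j)
round 3: derive cover(i,a) via R1 from cover(i,f), road(f,a)
round 4: derive cover(b,c) via R1 from cover(b,i), road(i,c)
round 4: derive cover(c,j) via R1 from cover(c,a), road(a,j)
round 4: derive cover(f,b) via R1 from cover(f,c), road(c,b)
round 4: derive cover(f,e) via R1 from cover(f,c), road(c,e)
round 4: derive cover(g,c) via R1 from cover(g,i), road(i,c)
round 4: derive cover(i,j) via R1 from cover(i,a), road(a,j)
round 5: derive cover(b,b) via R1 from cover(b,c), road(c,b)
round 5: derive cover(b,e) via R1 from cover(b,c), road(c,e)
round 5: derive cover(g,b) via R1 from cover(g,c), road(c,b)
round 5: derive cover(g,e) via R1 from cover(g,c), road(c,e)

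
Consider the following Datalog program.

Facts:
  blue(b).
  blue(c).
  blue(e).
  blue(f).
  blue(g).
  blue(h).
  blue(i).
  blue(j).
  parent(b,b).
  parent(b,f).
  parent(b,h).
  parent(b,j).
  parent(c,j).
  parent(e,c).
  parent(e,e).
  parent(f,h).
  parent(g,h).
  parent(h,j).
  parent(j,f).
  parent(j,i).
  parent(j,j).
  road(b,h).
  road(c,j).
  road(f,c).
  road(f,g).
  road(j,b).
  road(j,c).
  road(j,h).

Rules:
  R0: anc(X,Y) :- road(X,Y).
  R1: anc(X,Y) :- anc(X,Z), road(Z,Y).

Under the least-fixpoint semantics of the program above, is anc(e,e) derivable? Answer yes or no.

round 1: derive anc(b,h) via R0 from road(b,h)
round 1: derive anc(c,j) via R0 from road(c,j)
round 1: derive anc(f,c) via R0 from road(f,c)
round 1: derive anc(f,g) via R0 from road(f,g)
round 1: derive anc(j,b) via R0 from road(j,b)
round 1: derive anc(j,c) via R0 from road(j,c)
round 1: derive anc(j,h) via R0 from road(j,h)
round 2: derive anc(c,b) via R1 from anc(c,j), road(j,b)
round 2: derive anc(c,c) via R1 from anc(c,j), road(j,c)
round 2: derive anc(c,h) via R1 from anc(c,j), road(j,h)
round 2: derive anc(f,j) via R1 from anc(f,c), road(c,j)
round 2: derive anc(j,j) via R1 from anc(j,c), road(c,j)
round 3: derive anc(f,b) via R1 from anc(f,j), road(j,b)
round 3: derive anc(f,h) via R1 from anc(f,j), road(j,h)

no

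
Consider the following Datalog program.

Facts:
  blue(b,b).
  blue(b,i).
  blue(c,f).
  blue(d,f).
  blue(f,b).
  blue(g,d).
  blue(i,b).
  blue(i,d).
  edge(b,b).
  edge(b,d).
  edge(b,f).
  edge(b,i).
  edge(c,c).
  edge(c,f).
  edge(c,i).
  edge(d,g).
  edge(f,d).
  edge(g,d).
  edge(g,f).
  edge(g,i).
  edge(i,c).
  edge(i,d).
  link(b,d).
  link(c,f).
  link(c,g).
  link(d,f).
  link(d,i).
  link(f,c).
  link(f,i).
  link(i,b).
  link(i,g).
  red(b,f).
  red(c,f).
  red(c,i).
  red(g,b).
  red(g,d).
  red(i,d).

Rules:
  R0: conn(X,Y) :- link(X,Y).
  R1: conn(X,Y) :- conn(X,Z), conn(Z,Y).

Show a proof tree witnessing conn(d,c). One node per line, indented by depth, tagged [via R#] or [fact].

conn(d,c)  [via R1]
  conn(d,f)  [via R0]
    link(d,f)  [fact]
  conn(f,c)  [via R0]
    link(f,c)  [fact]

round 1: derive conn(b,d) via R0 from link(b,d)
round 1: derive conn(c,f) via R0 from link(c,f)
round 1: derive conn(c,g) via R0 from link(c,g)
round 1: derive conn(d,f) via R0 from link(d,f)
round 1: derive conn(d,i) via R0 from link(d,i)
round 1: derive conn(f,c) via R0 from link(f,c)
round 1: derive conn(f,i) via R0 from link(f,i)
round 1: derive conn(i,b) via R0 from link(i,b)
round 1: derive conn(i,g) via R0 from link(i,g)
round 2: derive conn(b,f) via R1 from conn(b,d), conn(d,f)
round 2: derive conn(b,i) via R1 from conn(b,d), conn(d,i)
round 2: derive conn(c,c) via R1 from conn(c,f), conn(f,c)
round 2: derive conn(c,i) via R1 from conn(c,f), conn(f,i)
round 2: derive conn(d,b) via R1 from conn(d,i), conn(i,b)
round 2: derive conn(d,c) via R1 from conn(d,f), conn(f,c)
round 2: derive conn(d,g) via R1 from conn(d,i), conn(i,g)
round 2: derive conn(f,b) via R1 from conn(f,i), conn(i,b)
round 2: derive conn(f,f) via R1 from conn(f,c), conn(c,f)
round 2: derive conn(f,g) via R1 from conn(f,c), conn(c,g)
round 2: derive conn(i,d) via R1 from conn(i,b), conn(b,d)
round 3: derive conn(b,b) via R1 from conn(b,d), conn(d,b)
round 3: derive conn(b,c) via R1 from conn(b,d), conn(d,c)
round 3: derive conn(b,g) via R1 from conn(b,d), conn(d,g)
round 3: derive conn(c,b) via R1 from conn(c,f), conn(f,b)
round 3: derive conn(c,d) via R1 from conn(c,i), conn(i,d)
round 3: derive conn(d,d) via R1 from conn(d,b), conn(b,d)
round 3: derive conn(f,d) via R1 from conn(f,b), conn(b,d)
round 3: derive conn(i,c) via R1 from conn(i,d), conn(d,c)
round 3: derive conn(i,f) via R1 from conn(i,b), conn(b,f)
round 3: derive conn(i,i) via R1 from conn(i,b), conn(b,i)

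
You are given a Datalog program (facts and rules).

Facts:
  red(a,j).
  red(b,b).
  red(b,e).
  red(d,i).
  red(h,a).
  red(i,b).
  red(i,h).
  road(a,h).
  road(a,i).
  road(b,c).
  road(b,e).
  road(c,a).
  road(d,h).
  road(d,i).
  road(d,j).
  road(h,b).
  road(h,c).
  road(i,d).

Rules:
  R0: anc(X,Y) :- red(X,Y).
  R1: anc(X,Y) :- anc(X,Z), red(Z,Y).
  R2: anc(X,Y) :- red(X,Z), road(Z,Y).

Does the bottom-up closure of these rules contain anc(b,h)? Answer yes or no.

round 1: derive anc(a,j) via R0 from red(a,j)
round 1: derive anc(b,b) via R0 from red(b,b)
round 1: derive anc(b,e) via R0 from red(b,e)
round 1: derive anc(d,i) via R0 from red(d,i)
round 1: derive anc(h,a) via R0 from red(h,a)
round 1: derive anc(i,b) via R0 from red(i,b)
round 1: derive anc(i,h) via R0 from red(i,h)
round 1: derive anc(b,c) via R2 from red(b,b), road(b,c)
round 1: derive anc(d,d) via R2 from red(d,i), road(i,d)
round 1: derive anc(h,h) via R2 from red(h,a), road(a,h)
round 1: derive anc(h,i) via R2 from red(h,a), road(a,i)
round 1: derive anc(i,c) via R2 from red(i,b), road(b,c)
round 1: derive anc(i,e) via R2 from red(i,b), road(b,e)
round 2: derive anc(d,b) via R1 from anc(d,i), red(i,b)
round 2: derive anc(d,h) via R1 from anc(d,i), red(i,h)
round 2: derive anc(h,b) via R1 from anc(h,i), red(i,b)
round 2: derive anc(h,j) via R1 from anc(h,a), red(a,j)
round 2: derive anc(i,a) via R1 from anc(i,h), red(h,a)
round 3: derive anc(d,a) via R1 from anc(d,h), red(h,a)
round 3: derive anc(d,e) via R1 from anc(d,b), red(b,e)
round 3: derive anc(h,e) via R1 from anc(h,b), red(b,e)
round 3: derive anc(i,j) via R1 from anc(i,a), red(a,j)
round 4: derive anc(d,j) via R1 from anc(d,a), red(a,j)

no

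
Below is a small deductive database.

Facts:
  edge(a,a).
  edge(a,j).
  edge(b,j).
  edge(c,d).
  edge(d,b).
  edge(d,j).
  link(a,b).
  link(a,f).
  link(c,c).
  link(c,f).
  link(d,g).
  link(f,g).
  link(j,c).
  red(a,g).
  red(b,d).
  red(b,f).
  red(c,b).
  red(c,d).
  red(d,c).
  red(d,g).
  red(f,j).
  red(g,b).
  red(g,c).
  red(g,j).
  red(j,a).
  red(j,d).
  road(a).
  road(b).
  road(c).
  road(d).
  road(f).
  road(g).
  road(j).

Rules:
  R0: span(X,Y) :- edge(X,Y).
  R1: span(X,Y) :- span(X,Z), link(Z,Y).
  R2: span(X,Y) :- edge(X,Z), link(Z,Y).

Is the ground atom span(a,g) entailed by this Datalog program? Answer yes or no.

yes

round 1: derive span(a,a) via R0 from edge(a,a)
round 1: derive span(a,j) via R0 from edge(a,j)
round 1: derive span(b,j) via R0 from edge(b,j)
round 1: derive span(c,d) via R0 from edge(c,d)
round 1: derive span(d,b) via R0 from edge(d,b)
round 1: derive span(d,j) via R0 from edge(d,j)
round 1: derive span(a,b) via R2 from edge(a,a), link(a,b)
round 1: derive span(a,c) via R2 from edge(a,j), link(j,c)
round 1: derive span(a,f) via R2 from edge(a,a), link(a,f)
round 1: derive span(b,c) via R2 from edge(b,j), link(j,c)
round 1: derive span(c,g) via R2 from edge(c,d), link(d,g)
round 1: derive span(d,c) via R2 from edge(d,j), link(j,c)
round 2: derive span(a,g) via R1 from span(a,f), link(f,g)
round 2: derive span(b,f) via R1 from span(b,c), link(c,f)
round 2: derive span(d,f) via R1 from span(d,c), link(c,f)
round 3: derive span(b,g) via R1 from span(b,f), link(f,g)
round 3: derive span(d,g) via R1 from span(d,f), link(f,g)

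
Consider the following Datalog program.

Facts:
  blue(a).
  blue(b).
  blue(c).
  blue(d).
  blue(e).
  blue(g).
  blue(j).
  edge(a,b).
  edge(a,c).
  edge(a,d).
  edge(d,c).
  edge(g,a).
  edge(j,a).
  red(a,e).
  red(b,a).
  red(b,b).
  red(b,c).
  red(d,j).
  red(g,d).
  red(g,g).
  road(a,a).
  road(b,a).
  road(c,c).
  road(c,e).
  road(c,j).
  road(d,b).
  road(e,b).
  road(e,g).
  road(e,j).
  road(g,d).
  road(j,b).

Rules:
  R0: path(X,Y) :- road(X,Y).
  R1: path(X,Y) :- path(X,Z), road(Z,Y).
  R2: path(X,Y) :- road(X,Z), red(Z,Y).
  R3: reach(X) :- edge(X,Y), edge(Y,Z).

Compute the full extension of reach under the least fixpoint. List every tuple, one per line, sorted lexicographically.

round 1: derive reach(a) via R3 from edge(a,d), edge(d,c)
round 1: derive reach(g) via R3 from edge(g,a), edge(a,b)
round 1: derive reach(j) via R3 from edge(j,a), edge(a,b)

reach(a)
reach(g)
reach(j)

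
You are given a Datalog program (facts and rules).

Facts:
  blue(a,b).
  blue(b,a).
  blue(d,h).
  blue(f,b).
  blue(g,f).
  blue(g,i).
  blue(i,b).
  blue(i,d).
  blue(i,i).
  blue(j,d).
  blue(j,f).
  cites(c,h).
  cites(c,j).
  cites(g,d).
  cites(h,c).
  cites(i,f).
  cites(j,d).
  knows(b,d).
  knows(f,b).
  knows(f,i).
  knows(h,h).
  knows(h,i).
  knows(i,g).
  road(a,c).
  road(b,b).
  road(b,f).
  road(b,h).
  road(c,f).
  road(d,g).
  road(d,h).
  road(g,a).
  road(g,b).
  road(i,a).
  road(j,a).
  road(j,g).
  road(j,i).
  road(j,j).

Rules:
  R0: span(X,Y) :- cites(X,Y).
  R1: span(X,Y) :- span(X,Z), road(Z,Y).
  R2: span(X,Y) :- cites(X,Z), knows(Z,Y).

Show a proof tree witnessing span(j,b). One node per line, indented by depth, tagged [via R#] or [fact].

round 1: derive span(c,h) via R0 from cites(c,h)
round 1: derive span(c,j) via R0 from cites(c,j)
round 1: derive span(g,d) via R0 from cites(g,d)
round 1: derive span(h,c) via R0 from cites(h,c)
round 1: derive span(i,f) via R0 from cites(i,f)
round 1: derive span(j,d) via R0 from cites(j,d)
round 1: derive span(c,i) via R2 from cites(c,h), knows(h,i)
round 1: derive span(i,b) via R2 from cites(i,f), knows(f,b)
round 1: derive span(i,i) via R2 from cites(i,f), knows(f,i)
round 2: derive span(c,a) via R1 from span(c,i), road(i,a)
round 2: derive span(c,g) via R1 from span(c,j), road(j,g)
round 2: derive span(g,g) via R1 from span(g,d), road(d,g)
round 2: derive span(g,h) via R1 from span(g,d), road(d,h)
round 2: derive span(h,f) via R1 from span(h,c), road(c,f)
round 2: derive span(i,a) via R1 from span(i,i), road(i,a)
round 2: derive span(i,h) via R1 from span(i,b), road(b,h)
round 2: derive span(j,g) via R1 from span(j,d), road(d,g)
round 2: derive span(j,h) via R1 from span(j,d), road(d,h)
round 3: derive span(c,b) via R1 from span(c,g), road(g,b)
round 3: derive span(c,c) via R1 from span(c,a), road(a,c)
round 3: derive span(g,a) via R1 from span(g,g), road(g,a)
round 3: derive span(g,b) via R1 from span(g,g), road(g,b)
round 3: derive span(i,c) via R1 from span(i,a), road(a,c)
round 3: derive span(j,a) via R1 from span(j,g), road(g,a)
round 3: derive span(j,b) via R1 from span(j,g), road(g,b)
round 4: derive span(c,f) via R1 from span(c,b), road(b,f)
round 4: derive span(g,c) via R1 from span(g,a), road(a,c)
round 4: derive span(g,f) via R1 from span(g,b), road(b,f)
round 4: derive span(j,c) via R1 from span(j,a), road(a,c)
round 4: derive span(j,f) via R1 from span(j,b), road(b,f)

span(j,b)  [via R1]
  span(j,g)  [via R1]
    span(j,d)  [via R0]
      cites(j,d)  [fact]
    road(d,g)  [fact]
  road(g,b)  [fact]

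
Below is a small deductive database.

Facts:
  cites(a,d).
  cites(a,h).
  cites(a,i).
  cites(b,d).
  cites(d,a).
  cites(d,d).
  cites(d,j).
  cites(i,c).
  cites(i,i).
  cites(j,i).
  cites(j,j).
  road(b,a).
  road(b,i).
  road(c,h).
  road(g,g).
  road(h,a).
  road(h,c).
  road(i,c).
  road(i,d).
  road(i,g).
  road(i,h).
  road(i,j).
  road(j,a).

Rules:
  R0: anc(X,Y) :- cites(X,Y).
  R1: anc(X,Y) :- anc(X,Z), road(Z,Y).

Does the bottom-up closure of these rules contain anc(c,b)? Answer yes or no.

round 1: derive anc(a,d) via R0 from cites(a,d)
round 1: derive anc(a,h) via R0 from cites(a,h)
round 1: derive anc(a,i) via R0 from cites(a,i)
round 1: derive anc(b,d) via R0 from cites(b,d)
round 1: derive anc(d,a) via R0 from cites(d,a)
round 1: derive anc(d,d) via R0 from cites(d,d)
round 1: derive anc(d,j) via R0 from cites(d,j)
round 1: derive anc(i,c) via R0 from cites(i,c)
round 1: derive anc(i,i) via R0 from cites(i,i)
round 1: derive anc(j,i) via R0 from cites(j,i)
round 1: derive anc(j,j) via R0 from cites(j,j)
round 2: derive anc(a,a) via R1 from anc(a,h), road(h,a)
round 2: derive anc(a,c) via R1 from anc(a,h), road(h,c)
round 2: derive anc(a,g) via R1 from anc(a,i), road(i,g)
round 2: derive anc(a,j) via R1 from anc(a,i), road(i,j)
round 2: derive anc(i,d) via R1 from anc(i,i), road(i,d)
round 2: derive anc(i,g) via R1 from anc(i,i), road(i,g)
round 2: derive anc(i,h) via R1 from anc(i,c), road(c,h)
round 2: derive anc(i,j) via R1 from anc(i,i), road(i,j)
round 2: derive anc(j,a) via R1 from anc(j,j), road(j,a)
round 2: derive anc(j,c) via R1 from anc(j,i), road(i,c)
round 2: derive anc(j,d) via R1 from anc(j,i), road(i,d)
round 2: derive anc(j,g) via R1 from anc(j,i), road(i,g)
round 2: derive anc(j,h) via R1 from anc(j,i), road(i,h)
round 3: derive anc(i,a) via R1 from anc(i,h), road(h,a)

no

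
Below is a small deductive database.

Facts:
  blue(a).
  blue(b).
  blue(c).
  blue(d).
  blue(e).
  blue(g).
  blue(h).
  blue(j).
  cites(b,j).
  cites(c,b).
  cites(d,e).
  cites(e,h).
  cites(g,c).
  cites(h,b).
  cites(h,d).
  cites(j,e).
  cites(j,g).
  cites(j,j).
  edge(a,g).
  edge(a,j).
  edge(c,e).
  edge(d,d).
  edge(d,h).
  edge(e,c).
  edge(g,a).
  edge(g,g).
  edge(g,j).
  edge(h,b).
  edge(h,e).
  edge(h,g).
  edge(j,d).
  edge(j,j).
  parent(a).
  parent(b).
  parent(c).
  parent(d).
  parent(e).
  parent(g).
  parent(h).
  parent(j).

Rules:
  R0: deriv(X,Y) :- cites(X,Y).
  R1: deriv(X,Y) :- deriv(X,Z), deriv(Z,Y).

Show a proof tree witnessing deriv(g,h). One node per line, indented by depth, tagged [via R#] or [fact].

deriv(g,h)  [via R1]
  deriv(g,b)  [via R1]
    deriv(g,c)  [via R0]
      cites(g,c)  [fact]
    deriv(c,b)  [via R0]
      cites(c,b)  [fact]
  deriv(b,h)  [via R1]
    deriv(b,e)  [via R1]
      deriv(b,j)  [via R0]
        cites(b,j)  [fact]
      deriv(j,e)  [via R0]
        cites(j,e)  [fact]
    deriv(e,h)  [via R0]
      cites(e,h)  [fact]

round 1: derive deriv(b,j) via R0 from cites(b,j)
round 1: derive deriv(c,b) via R0 from cites(c,b)
round 1: derive deriv(d,e) via R0 from cites(d,e)
round 1: derive deriv(e,h) via R0 from cites(e,h)
round 1: derive deriv(g,c) via R0 from cites(g,c)
round 1: derive deriv(h,b) via R0 from cites(h,b)
round 1: derive deriv(h,d) via R0 from cites(h,d)
round 1: derive deriv(j,e) via R0 from cites(j,e)
round 1: derive deriv(j,g) via R0 from cites(j,g)
round 1: derive deriv(j,j) via R0 from cites(j,j)
round 2: derive deriv(b,e) via R1 from deriv(b,j), deriv(j,e)
round 2: derive deriv(b,g) via R1 from deriv(b,j), deriv(j,g)
round 2: derive deriv(c,j) via R1 from deriv(c,b), deriv(b,j)
round 2: derive deriv(d,h) via R1 from deriv(d,e), deriv(e,h)
round 2: derive deriv(e,b) via R1 from deriv(e,h), deriv(h,b)
round 2: derive deriv(e,d) via R1 from deriv(e,h), deriv(h,d)
round 2: derive deriv(g,b) via R1 from deriv(g,c), deriv(c,b)
round 2: derive deriv(h,e) via R1 from deriv(h,d), deriv(d,e)
round 2: derive deriv(h,j) via R1 from deriv(h,b), deriv(b,j)
round 2: derive deriv(j,c) via R1 from deriv(j,g), deriv(g,c)
round 2: derive deriv(j,h) via R1 from deriv(j,e), deriv(e,h)
round 3: derive deriv(b,b) via R1 from deriv(b,e), deriv(e,b)
round 3: derive deriv(b,c) via R1 from deriv(b,g), deriv(g,c)
round 3: derive deriv(b,d) via R1 from deriv(b,e), deriv(e,d)
round 3: derive deriv(b,h) via R1 from deriv(b,e), deriv(e,h)
round 3: derive deriv(c,c) via R1 from deriv(c,j), deriv(j,c)
round 3: derive deriv(c,e) via R1 from deriv(c,b), deriv(b,e)
round 3: derive deriv(c,g) via R1 from deriv(c,b), deriv(b,g)
round 3: derive deriv(c,h) via R1 from deriv(c,j), deriv(j,h)
round 3: derive deriv(d,b) via R1 from deriv(d,e), deriv(e,b)
round 3: derive deriv(d,d) via R1 from deriv(d,e), deriv(e,d)
round 3: derive deriv(d,j) via R1 from deriv(d,h), deriv(h,j)
round 3: derive deriv(e,e) via R1 from deriv(e,b), deriv(b,e)
round 3: derive deriv(e,g) via R1 from deriv(e,b), deriv(b,g)
round 3: derive deriv(e,j) via R1 from deriv(e,b), deriv(b,j)
round 3: derive deriv(g,e) via R1 from deriv(g,b), deriv(b,e)
round 3: derive deriv(g,g) via R1 from deriv(g,b), deriv(b,g)
round 3: derive deriv(g,j) via R1 from deriv(g,b), deriv(b,j)
round 3: derive deriv(h,c) via R1 from deriv(h,j), deriv(j,c)
round 3: derive deriv(h,g) via R1 from deriv(h,b), deriv(b,g)
round 3: derive deriv(h,h) via R1 from deriv(h,d), deriv(d,h)
round 3: derive deriv(j,b) via R1 from deriv(j,c), deriv(c,b)
round 3: derive deriv(j,d) via R1 from deriv(j,e), deriv(e,d)
round 4: derive deriv(c,d) via R1 from deriv(c,b), deriv(b,d)
round 4: derive deriv(d,c) via R1 from deriv(d,b), deriv(b,c)
round 4: derive deriv(d,g) via R1 from deriv(d,b), deriv(b,g)
round 4: derive deriv(e,c) via R1 from deriv(e,b), deriv(b,c)
round 4: derive deriv(g,d) via R1 from deriv(g,b), deriv(b,d)
round 4: derive deriv(g,h) via R1 from deriv(g,b), deriv(b,h)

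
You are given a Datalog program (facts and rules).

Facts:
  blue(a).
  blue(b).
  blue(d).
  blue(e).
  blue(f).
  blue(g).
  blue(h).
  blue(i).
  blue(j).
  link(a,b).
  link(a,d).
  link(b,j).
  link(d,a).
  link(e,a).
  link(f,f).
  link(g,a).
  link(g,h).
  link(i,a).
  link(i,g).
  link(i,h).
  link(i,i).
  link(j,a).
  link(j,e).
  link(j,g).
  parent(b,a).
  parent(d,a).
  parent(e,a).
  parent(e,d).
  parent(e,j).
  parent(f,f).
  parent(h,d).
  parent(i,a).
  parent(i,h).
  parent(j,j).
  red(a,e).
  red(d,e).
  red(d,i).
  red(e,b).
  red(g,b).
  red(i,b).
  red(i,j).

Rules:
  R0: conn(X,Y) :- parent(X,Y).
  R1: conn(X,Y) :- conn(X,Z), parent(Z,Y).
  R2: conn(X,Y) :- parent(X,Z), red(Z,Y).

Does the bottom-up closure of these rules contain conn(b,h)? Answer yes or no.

round 1: derive conn(b,a) via R0 from parent(b,a)
round 1: derive conn(d,a) via R0 from parent(d,a)
round 1: derive conn(e,a) via R0 from parent(e,a)
round 1: derive conn(e,d) via R0 from parent(e,d)
round 1: derive conn(e,j) via R0 from parent(e,j)
round 1: derive conn(f,f) via R0 from parent(f,f)
round 1: derive conn(h,d) via R0 from parent(h,d)
round 1: derive conn(i,a) via R0 from parent(i,a)
round 1: derive conn(i,h) via R0 from parent(i,h)
round 1: derive conn(j,j) via R0 from parent(j,j)
round 1: derive conn(b,e) via R2 from parent(b,a), red(a,e)
round 1: derive conn(d,e) via R2 from parent(d,a), red(a,e)
round 1: derive conn(e,e) via R2 from parent(e,a), red(a,e)
round 1: derive conn(e,i) via R2 from parent(e,d), red(d,i)
round 1: derive conn(h,e) via R2 from parent(h,d), red(d,e)
round 1: derive conn(h,i) via R2 from parent(h,d), red(d,i)
round 1: derive conn(i,e) via R2 from parent(i,a), red(a,e)
round 2: derive conn(b,d) via R1 from conn(b,e), parent(e,d)
round 2: derive conn(b,j) via R1 from conn(b,e), parent(e,j)
round 2: derive conn(d,d) via R1 from conn(d,e), parent(e,d)
round 2: derive conn(d,j) via R1 from conn(d,e), parent(e,j)
round 2: derive conn(e,h) via R1 from conn(e,i), parent(i,h)
round 2: derive conn(h,a) via R1 from conn(h,d), parent(d,a)
round 2: derive conn(h,h) via R1 from conn(h,i), parent(i,h)
round 2: derive conn(h,j) via R1 from conn(h,e), parent(e,j)
round 2: derive conn(i,d) via R1 from conn(i,e), parent(e,d)
round 2: derive conn(i,j) via R1 from conn(i,e), parent(e,j)

no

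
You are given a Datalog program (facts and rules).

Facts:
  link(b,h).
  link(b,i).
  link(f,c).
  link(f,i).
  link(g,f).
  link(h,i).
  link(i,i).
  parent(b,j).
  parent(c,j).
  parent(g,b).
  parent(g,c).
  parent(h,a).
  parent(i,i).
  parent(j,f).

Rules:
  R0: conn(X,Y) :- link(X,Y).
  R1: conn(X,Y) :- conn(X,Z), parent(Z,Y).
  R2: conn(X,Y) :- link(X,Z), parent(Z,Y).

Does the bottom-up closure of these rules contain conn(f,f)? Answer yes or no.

yes

round 1: derive conn(b,h) via R0 from link(b,h)
round 1: derive conn(b,i) via R0 from link(b,i)
round 1: derive conn(f,c) via R0 from link(f,c)
round 1: derive conn(f,i) via R0 from link(f,i)
round 1: derive conn(g,f) via R0 from link(g,f)
round 1: derive conn(h,i) via R0 from link(h,i)
round 1: derive conn(i,i) via R0 from link(i,i)
round 1: derive conn(b,a) via R2 from link(b,h), parent(h,a)
round 1: derive conn(f,j) via R2 from link(f,c), parent(c,j)
round 2: derive conn(f,f) via R1 from conn(f,j), parent(j,f)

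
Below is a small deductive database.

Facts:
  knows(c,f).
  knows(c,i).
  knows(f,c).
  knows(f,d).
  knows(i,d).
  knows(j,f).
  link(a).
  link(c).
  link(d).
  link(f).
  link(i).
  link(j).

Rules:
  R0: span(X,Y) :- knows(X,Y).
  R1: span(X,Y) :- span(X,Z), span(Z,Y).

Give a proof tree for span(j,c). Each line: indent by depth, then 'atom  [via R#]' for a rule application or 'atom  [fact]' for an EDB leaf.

round 1: derive span(c,f) via R0 from knows(c,f)
round 1: derive span(c,i) via R0 from knows(c,i)
round 1: derive span(f,c) via R0 from knows(f,c)
round 1: derive span(f,d) via R0 from knows(f,d)
round 1: derive span(i,d) via R0 from knows(i,d)
round 1: derive span(j,f) via R0 from knows(j,f)
round 2: derive span(c,c) via R1 from span(c,f), span(f,c)
round 2: derive span(c,d) via R1 from span(c,f), span(f,d)
round 2: derive span(f,f) via R1 from span(f,c), span(c,f)
round 2: derive span(f,i) via R1 from span(f,c), span(c,i)
round 2: derive span(j,c) via R1 from span(j,f), span(f,c)
round 2: derive span(j,d) via R1 from span(j,f), span(f,d)
round 3: derive span(j,i) via R1 from span(j,c), span(c,i)

span(j,c)  [via R1]
  span(j,f)  [via R0]
    knows(j,f)  [fact]
  span(f,c)  [via R0]
    knows(f,c)  [fact]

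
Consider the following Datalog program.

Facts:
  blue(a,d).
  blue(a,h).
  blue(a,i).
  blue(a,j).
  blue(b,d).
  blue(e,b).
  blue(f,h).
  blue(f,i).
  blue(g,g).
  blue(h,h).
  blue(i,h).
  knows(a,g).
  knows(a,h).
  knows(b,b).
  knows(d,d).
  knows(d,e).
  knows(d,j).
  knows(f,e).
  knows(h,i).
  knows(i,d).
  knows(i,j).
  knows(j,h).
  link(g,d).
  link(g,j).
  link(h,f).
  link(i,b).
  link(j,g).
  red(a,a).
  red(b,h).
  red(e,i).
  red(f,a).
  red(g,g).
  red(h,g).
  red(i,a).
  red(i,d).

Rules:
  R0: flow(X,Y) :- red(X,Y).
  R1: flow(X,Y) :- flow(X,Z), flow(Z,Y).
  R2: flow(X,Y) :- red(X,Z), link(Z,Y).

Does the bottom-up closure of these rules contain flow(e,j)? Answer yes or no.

yes

round 1: derive flow(a,a) via R0 from red(a,a)
round 1: derive flow(b,h) via R0 from red(b,h)
round 1: derive flow(e,i) via R0 from red(e,i)
round 1: derive flow(f,a) via R0 from red(f,a)
round 1: derive flow(g,g) via R0 from red(g,g)
round 1: derive flow(h,g) via R0 from red(h,g)
round 1: derive flow(i,a) via R0 from red(i,a)
round 1: derive flow(i,d) via R0 from red(i,d)
round 1: derive flow(b,f) via R2 from red(b,h), link(h,f)
round 1: derive flow(e,b) via R2 from red(e,i), link(i,b)
round 1: derive flow(g,d) via R2 from red(g,g), link(g,d)
round 1: derive flow(g,j) via R2 from red(g,g), link(g,j)
round 1: derive flow(h,d) via R2 from red(h,g), link(g,d)
round 1: derive flow(h,j) via R2 from red(h,g), link(g,j)
round 2: derive flow(b,a) via R1 from flow(b,f), flow(f,a)
round 2: derive flow(b,d) via R1 from flow(b,h), flow(h,d)
round 2: derive flow(b,g) via R1 from flow(b,h), flow(h,g)
round 2: derive flow(b,j) via R1 from flow(b,h), flow(h,j)
round 2: derive flow(e,a) via R1 from flow(e,i), flow(i,a)
round 2: derive flow(e,d) via R1 from flow(e,i), flow(i,d)
round 2: derive flow(e,f) via R1 from flow(e,b), flow(b,f)
round 2: derive flow(e,h) via R1 from flow(e,b), flow(b,h)
round 3: derive flow(e,g) via R1 from flow(e,b), flow(b,g)
round 3: derive flow(e,j) via R1 from flow(e,b), flow(b,j)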